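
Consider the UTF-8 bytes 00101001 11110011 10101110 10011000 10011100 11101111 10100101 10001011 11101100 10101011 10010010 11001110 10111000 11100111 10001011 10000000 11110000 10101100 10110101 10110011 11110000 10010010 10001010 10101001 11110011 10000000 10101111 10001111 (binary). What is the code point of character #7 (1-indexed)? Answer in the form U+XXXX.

U+2CD73

Offset 0: leading byte 0x29 = 00101001 → 1-byte char #1 = 29.
Offset 1: leading byte 0xF3 = 11110011 → 4-byte char #2 = F3 AE 98 9C.
Offset 5: leading byte 0xEF = 11101111 → 3-byte char #3 = EF A5 8B.
Offset 8: leading byte 0xEC = 11101100 → 3-byte char #4 = EC AB 92.
Offset 11: leading byte 0xCE = 11001110 → 2-byte char #5 = CE B8.
Offset 13: leading byte 0xE7 = 11100111 → 3-byte char #6 = E7 8B 80.
Offset 16: leading byte 0xF0 = 11110000 → 4-byte char #7 = F0 AC B5 B3.
Leading byte 0xF0 = 11110000 matches 11110xxx → 4-byte sequence.
Byte 1: 0xF0 = 11110000, payload 000 (3 bits).
Byte 2: 0xAC = 10101100 (10xxxxxx ✓), payload 101100.
Byte 3: 0xB5 = 10110101 (10xxxxxx ✓), payload 110101.
Byte 4: 0xB3 = 10110011 (10xxxxxx ✓), payload 110011.
Concatenate: 000101100110101110011 = 0x2CD73 (21 bits → U+2CD73).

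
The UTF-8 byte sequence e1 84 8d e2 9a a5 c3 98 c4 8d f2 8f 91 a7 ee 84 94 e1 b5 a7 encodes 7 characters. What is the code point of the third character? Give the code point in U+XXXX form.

Offset 0: leading byte 0xE1 = 11100001 → 3-byte char #1 = E1 84 8D.
Offset 3: leading byte 0xE2 = 11100010 → 3-byte char #2 = E2 9A A5.
Offset 6: leading byte 0xC3 = 11000011 → 2-byte char #3 = C3 98.
Leading byte 0xC3 = 11000011 matches 110xxxxx → 2-byte sequence.
Byte 1: 0xC3 = 11000011, payload 00011 (5 bits).
Byte 2: 0x98 = 10011000 (10xxxxxx ✓), payload 011000.
Concatenate: 00011011000 = 0xD8 (11 bits → U+00D8).

U+00D8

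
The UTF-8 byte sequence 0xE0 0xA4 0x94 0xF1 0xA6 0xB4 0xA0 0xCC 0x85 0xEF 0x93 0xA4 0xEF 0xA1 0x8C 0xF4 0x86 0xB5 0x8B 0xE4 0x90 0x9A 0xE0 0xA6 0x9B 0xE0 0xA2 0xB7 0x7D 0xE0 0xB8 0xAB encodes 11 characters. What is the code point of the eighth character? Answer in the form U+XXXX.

Offset 0: leading byte 0xE0 = 11100000 → 3-byte char #1 = E0 A4 94.
Offset 3: leading byte 0xF1 = 11110001 → 4-byte char #2 = F1 A6 B4 A0.
Offset 7: leading byte 0xCC = 11001100 → 2-byte char #3 = CC 85.
Offset 9: leading byte 0xEF = 11101111 → 3-byte char #4 = EF 93 A4.
Offset 12: leading byte 0xEF = 11101111 → 3-byte char #5 = EF A1 8C.
Offset 15: leading byte 0xF4 = 11110100 → 4-byte char #6 = F4 86 B5 8B.
Offset 19: leading byte 0xE4 = 11100100 → 3-byte char #7 = E4 90 9A.
Offset 22: leading byte 0xE0 = 11100000 → 3-byte char #8 = E0 A6 9B.
Leading byte 0xE0 = 11100000 matches 1110xxxx → 3-byte sequence.
Byte 1: 0xE0 = 11100000, payload 0000 (4 bits).
Byte 2: 0xA6 = 10100110 (10xxxxxx ✓), payload 100110.
Byte 3: 0x9B = 10011011 (10xxxxxx ✓), payload 011011.
Concatenate: 0000100110011011 = 0x99B (16 bits → U+099B).

U+099B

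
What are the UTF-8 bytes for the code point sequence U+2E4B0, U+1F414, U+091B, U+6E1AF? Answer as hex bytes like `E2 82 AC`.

F0 AE 92 B0 F0 9F 90 94 E0 A4 9B F1 AE 86 AF

U+2E4B0: 4-byte form → F0 AE 92 B0.
U+1F414: 4-byte form → F0 9F 90 94.
U+091B: 3-byte form → E0 A4 9B.
U+6E1AF: 4-byte form → F1 AE 86 AF.
Concatenated (15 bytes): F0 AE 92 B0 F0 9F 90 94 E0 A4 9B F1 AE 86 AF.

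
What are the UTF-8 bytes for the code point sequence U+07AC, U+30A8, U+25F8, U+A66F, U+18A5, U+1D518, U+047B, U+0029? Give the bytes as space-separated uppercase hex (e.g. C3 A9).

DE AC E3 82 A8 E2 97 B8 EA 99 AF E1 A2 A5 F0 9D 94 98 D1 BB 29

U+07AC: 2-byte form → DE AC.
U+30A8: 3-byte form → E3 82 A8.
U+25F8: 3-byte form → E2 97 B8.
U+A66F: 3-byte form → EA 99 AF.
U+18A5: 3-byte form → E1 A2 A5.
U+1D518: 4-byte form → F0 9D 94 98.
U+047B: 2-byte form → D1 BB.
U+0029: 1-byte form → 29.
Concatenated (21 bytes): DE AC E3 82 A8 E2 97 B8 EA 99 AF E1 A2 A5 F0 9D 94 98 D1 BB 29.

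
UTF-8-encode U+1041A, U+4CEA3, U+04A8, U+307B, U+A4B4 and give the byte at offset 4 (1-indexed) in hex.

0x9A

1-indexed offset 4 is 0-indexed offset 3.
U+1041A → 4-byte form F0 90 90 9A at offsets 0–3.
Offset 3 falls in char 1's range; it's byte 4 of F0 90 90 9A = 0x9A.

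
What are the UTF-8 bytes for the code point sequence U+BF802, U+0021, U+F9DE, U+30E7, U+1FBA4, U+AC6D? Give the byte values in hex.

U+BF802: 4-byte form → F2 BF A0 82.
U+0021: 1-byte form → 21.
U+F9DE: 3-byte form → EF A7 9E.
U+30E7: 3-byte form → E3 83 A7.
U+1FBA4: 4-byte form → F0 9F AE A4.
U+AC6D: 3-byte form → EA B1 AD.
Concatenated (18 bytes): F2 BF A0 82 21 EF A7 9E E3 83 A7 F0 9F AE A4 EA B1 AD.

F2 BF A0 82 21 EF A7 9E E3 83 A7 F0 9F AE A4 EA B1 AD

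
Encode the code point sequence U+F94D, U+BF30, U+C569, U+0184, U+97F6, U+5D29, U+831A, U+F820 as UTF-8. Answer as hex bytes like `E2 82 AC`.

U+F94D: 3-byte form → EF A5 8D.
U+BF30: 3-byte form → EB BC B0.
U+C569: 3-byte form → EC 95 A9.
U+0184: 2-byte form → C6 84.
U+97F6: 3-byte form → E9 9F B6.
U+5D29: 3-byte form → E5 B4 A9.
U+831A: 3-byte form → E8 8C 9A.
U+F820: 3-byte form → EF A0 A0.
Concatenated (23 bytes): EF A5 8D EB BC B0 EC 95 A9 C6 84 E9 9F B6 E5 B4 A9 E8 8C 9A EF A0 A0.

EF A5 8D EB BC B0 EC 95 A9 C6 84 E9 9F B6 E5 B4 A9 E8 8C 9A EF A0 A0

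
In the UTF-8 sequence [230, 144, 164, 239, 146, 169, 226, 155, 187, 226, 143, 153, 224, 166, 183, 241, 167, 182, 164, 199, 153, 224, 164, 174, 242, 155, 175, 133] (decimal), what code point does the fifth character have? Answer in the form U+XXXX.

Offset 0: leading byte 0xE6 = 11100110 → 3-byte char #1 = E6 90 A4.
Offset 3: leading byte 0xEF = 11101111 → 3-byte char #2 = EF 92 A9.
Offset 6: leading byte 0xE2 = 11100010 → 3-byte char #3 = E2 9B BB.
Offset 9: leading byte 0xE2 = 11100010 → 3-byte char #4 = E2 8F 99.
Offset 12: leading byte 0xE0 = 11100000 → 3-byte char #5 = E0 A6 B7.
Leading byte 0xE0 = 11100000 matches 1110xxxx → 3-byte sequence.
Byte 1: 0xE0 = 11100000, payload 0000 (4 bits).
Byte 2: 0xA6 = 10100110 (10xxxxxx ✓), payload 100110.
Byte 3: 0xB7 = 10110111 (10xxxxxx ✓), payload 110111.
Concatenate: 0000100110110111 = 0x9B7 (16 bits → U+09B7).

U+09B7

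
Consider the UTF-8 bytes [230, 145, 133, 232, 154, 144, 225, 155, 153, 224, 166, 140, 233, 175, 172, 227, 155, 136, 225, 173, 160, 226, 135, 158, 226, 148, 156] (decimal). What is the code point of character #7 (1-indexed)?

U+1B60

Offset 0: leading byte 0xE6 = 11100110 → 3-byte char #1 = E6 91 85.
Offset 3: leading byte 0xE8 = 11101000 → 3-byte char #2 = E8 9A 90.
Offset 6: leading byte 0xE1 = 11100001 → 3-byte char #3 = E1 9B 99.
Offset 9: leading byte 0xE0 = 11100000 → 3-byte char #4 = E0 A6 8C.
Offset 12: leading byte 0xE9 = 11101001 → 3-byte char #5 = E9 AF AC.
Offset 15: leading byte 0xE3 = 11100011 → 3-byte char #6 = E3 9B 88.
Offset 18: leading byte 0xE1 = 11100001 → 3-byte char #7 = E1 AD A0.
Leading byte 0xE1 = 11100001 matches 1110xxxx → 3-byte sequence.
Byte 1: 0xE1 = 11100001, payload 0001 (4 bits).
Byte 2: 0xAD = 10101101 (10xxxxxx ✓), payload 101101.
Byte 3: 0xA0 = 10100000 (10xxxxxx ✓), payload 100000.
Concatenate: 0001101101100000 = 0x1B60 (16 bits → U+1B60).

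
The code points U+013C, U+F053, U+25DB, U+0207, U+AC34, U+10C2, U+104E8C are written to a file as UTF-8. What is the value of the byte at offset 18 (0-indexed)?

U+013C → 2-byte form C4 BC at offsets 0–1.
U+F053 → 3-byte form EF 81 93 at offsets 2–4.
U+25DB → 3-byte form E2 97 9B at offsets 5–7.
U+0207 → 2-byte form C8 87 at offsets 8–9.
U+AC34 → 3-byte form EA B0 B4 at offsets 10–12.
U+10C2 → 3-byte form E1 83 82 at offsets 13–15.
U+104E8C → 4-byte form F4 84 BA 8C at offsets 16–19.
Offset 18 falls in char 7's range; it's byte 3 of F4 84 BA 8C = 0xBA.

0xBA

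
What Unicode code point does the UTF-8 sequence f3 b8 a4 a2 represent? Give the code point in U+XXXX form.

Leading byte 0xF3 = 11110011 matches 11110xxx → 4-byte sequence.
Byte 1: 0xF3 = 11110011, payload 011 (3 bits).
Byte 2: 0xB8 = 10111000 (10xxxxxx ✓), payload 111000.
Byte 3: 0xA4 = 10100100 (10xxxxxx ✓), payload 100100.
Byte 4: 0xA2 = 10100010 (10xxxxxx ✓), payload 100010.
Concatenate: 011111000100100100010 = 0xF8922 (21 bits → U+F8922).

U+F8922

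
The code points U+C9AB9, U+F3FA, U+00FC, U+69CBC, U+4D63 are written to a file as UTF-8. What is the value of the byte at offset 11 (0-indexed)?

U+C9AB9 → 4-byte form F3 89 AA B9 at offsets 0–3.
U+F3FA → 3-byte form EF 8F BA at offsets 4–6.
U+00FC → 2-byte form C3 BC at offsets 7–8.
U+69CBC → 4-byte form F1 A9 B2 BC at offsets 9–12.
Offset 11 falls in char 4's range; it's byte 3 of F1 A9 B2 BC = 0xB2.

0xB2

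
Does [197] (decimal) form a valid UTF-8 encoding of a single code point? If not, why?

invalid (sequence truncated)

Leading byte 0xC5 = 11000101 → 2-byte form, but only 1 byte is present.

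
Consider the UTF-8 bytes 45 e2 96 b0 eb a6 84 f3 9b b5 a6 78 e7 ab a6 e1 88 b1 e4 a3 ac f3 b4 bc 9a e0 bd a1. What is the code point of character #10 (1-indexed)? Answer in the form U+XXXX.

U+0F61

Offset 0: leading byte 0x45 = 01000101 → 1-byte char #1 = 45.
Offset 1: leading byte 0xE2 = 11100010 → 3-byte char #2 = E2 96 B0.
Offset 4: leading byte 0xEB = 11101011 → 3-byte char #3 = EB A6 84.
Offset 7: leading byte 0xF3 = 11110011 → 4-byte char #4 = F3 9B B5 A6.
Offset 11: leading byte 0x78 = 01111000 → 1-byte char #5 = 78.
Offset 12: leading byte 0xE7 = 11100111 → 3-byte char #6 = E7 AB A6.
Offset 15: leading byte 0xE1 = 11100001 → 3-byte char #7 = E1 88 B1.
Offset 18: leading byte 0xE4 = 11100100 → 3-byte char #8 = E4 A3 AC.
Offset 21: leading byte 0xF3 = 11110011 → 4-byte char #9 = F3 B4 BC 9A.
Offset 25: leading byte 0xE0 = 11100000 → 3-byte char #10 = E0 BD A1.
Leading byte 0xE0 = 11100000 matches 1110xxxx → 3-byte sequence.
Byte 1: 0xE0 = 11100000, payload 0000 (4 bits).
Byte 2: 0xBD = 10111101 (10xxxxxx ✓), payload 111101.
Byte 3: 0xA1 = 10100001 (10xxxxxx ✓), payload 100001.
Concatenate: 0000111101100001 = 0xF61 (16 bits → U+0F61).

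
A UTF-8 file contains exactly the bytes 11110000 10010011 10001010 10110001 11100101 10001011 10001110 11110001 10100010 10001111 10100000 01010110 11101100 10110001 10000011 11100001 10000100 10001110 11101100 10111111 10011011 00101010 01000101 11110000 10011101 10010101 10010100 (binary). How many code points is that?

Byte at offset 0: 0xF0 = 11110000 → 4-byte char (#1). Advance 4.
Byte at offset 4: 0xE5 = 11100101 → 3-byte char (#2). Advance 3.
Byte at offset 7: 0xF1 = 11110001 → 4-byte char (#3). Advance 4.
Byte at offset 11: 0x56 = 01010110 → 1-byte char (#4). Advance 1.
Byte at offset 12: 0xEC = 11101100 → 3-byte char (#5). Advance 3.
Byte at offset 15: 0xE1 = 11100001 → 3-byte char (#6). Advance 3.
Byte at offset 18: 0xEC = 11101100 → 3-byte char (#7). Advance 3.
Byte at offset 21: 0x2A = 00101010 → 1-byte char (#8). Advance 1.
Byte at offset 22: 0x45 = 01000101 → 1-byte char (#9). Advance 1.
Byte at offset 23: 0xF0 = 11110000 → 4-byte char (#10). Advance 4.
Reached end at offset 27 after 10 code points.

10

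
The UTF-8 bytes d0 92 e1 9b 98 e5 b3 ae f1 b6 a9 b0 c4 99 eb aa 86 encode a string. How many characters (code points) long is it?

Byte at offset 0: 0xD0 = 11010000 → 2-byte char (#1). Advance 2.
Byte at offset 2: 0xE1 = 11100001 → 3-byte char (#2). Advance 3.
Byte at offset 5: 0xE5 = 11100101 → 3-byte char (#3). Advance 3.
Byte at offset 8: 0xF1 = 11110001 → 4-byte char (#4). Advance 4.
Byte at offset 12: 0xC4 = 11000100 → 2-byte char (#5). Advance 2.
Byte at offset 14: 0xEB = 11101011 → 3-byte char (#6). Advance 3.
Reached end at offset 17 after 6 code points.

6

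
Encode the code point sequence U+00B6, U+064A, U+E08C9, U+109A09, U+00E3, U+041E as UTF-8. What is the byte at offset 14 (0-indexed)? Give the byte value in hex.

U+00B6 → 2-byte form C2 B6 at offsets 0–1.
U+064A → 2-byte form D9 8A at offsets 2–3.
U+E08C9 → 4-byte form F3 A0 A3 89 at offsets 4–7.
U+109A09 → 4-byte form F4 89 A8 89 at offsets 8–11.
U+00E3 → 2-byte form C3 A3 at offsets 12–13.
U+041E → 2-byte form D0 9E at offsets 14–15.
Offset 14 falls in char 6's range; it's byte 1 of D0 9E = 0xD0.

0xD0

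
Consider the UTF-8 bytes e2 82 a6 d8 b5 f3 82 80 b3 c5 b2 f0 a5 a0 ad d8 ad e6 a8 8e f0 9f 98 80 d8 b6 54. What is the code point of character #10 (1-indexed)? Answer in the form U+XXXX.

Offset 0: leading byte 0xE2 = 11100010 → 3-byte char #1 = E2 82 A6.
Offset 3: leading byte 0xD8 = 11011000 → 2-byte char #2 = D8 B5.
Offset 5: leading byte 0xF3 = 11110011 → 4-byte char #3 = F3 82 80 B3.
Offset 9: leading byte 0xC5 = 11000101 → 2-byte char #4 = C5 B2.
Offset 11: leading byte 0xF0 = 11110000 → 4-byte char #5 = F0 A5 A0 AD.
Offset 15: leading byte 0xD8 = 11011000 → 2-byte char #6 = D8 AD.
Offset 17: leading byte 0xE6 = 11100110 → 3-byte char #7 = E6 A8 8E.
Offset 20: leading byte 0xF0 = 11110000 → 4-byte char #8 = F0 9F 98 80.
Offset 24: leading byte 0xD8 = 11011000 → 2-byte char #9 = D8 B6.
Offset 26: leading byte 0x54 = 01010100 → 1-byte char #10 = 54.
Leading byte 0x54 = 01010100 matches 0xxxxxxx → 1-byte sequence.
Byte 1: 0x54 = 01010100, payload 1010100 (7 bits).
Concatenate: 1010100 = 0x54 (7 bits → U+0054).

U+0054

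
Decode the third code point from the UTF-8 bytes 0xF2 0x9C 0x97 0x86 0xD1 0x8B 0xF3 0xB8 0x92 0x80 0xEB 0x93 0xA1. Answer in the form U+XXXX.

Offset 0: leading byte 0xF2 = 11110010 → 4-byte char #1 = F2 9C 97 86.
Offset 4: leading byte 0xD1 = 11010001 → 2-byte char #2 = D1 8B.
Offset 6: leading byte 0xF3 = 11110011 → 4-byte char #3 = F3 B8 92 80.
Leading byte 0xF3 = 11110011 matches 11110xxx → 4-byte sequence.
Byte 1: 0xF3 = 11110011, payload 011 (3 bits).
Byte 2: 0xB8 = 10111000 (10xxxxxx ✓), payload 111000.
Byte 3: 0x92 = 10010010 (10xxxxxx ✓), payload 010010.
Byte 4: 0x80 = 10000000 (10xxxxxx ✓), payload 000000.
Concatenate: 011111000010010000000 = 0xF8480 (21 bits → U+F8480).

U+F8480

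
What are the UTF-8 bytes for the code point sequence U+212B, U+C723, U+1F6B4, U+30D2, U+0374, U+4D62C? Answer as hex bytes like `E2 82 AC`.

U+212B: 3-byte form → E2 84 AB.
U+C723: 3-byte form → EC 9C A3.
U+1F6B4: 4-byte form → F0 9F 9A B4.
U+30D2: 3-byte form → E3 83 92.
U+0374: 2-byte form → CD B4.
U+4D62C: 4-byte form → F1 8D 98 AC.
Concatenated (19 bytes): E2 84 AB EC 9C A3 F0 9F 9A B4 E3 83 92 CD B4 F1 8D 98 AC.

E2 84 AB EC 9C A3 F0 9F 9A B4 E3 83 92 CD B4 F1 8D 98 AC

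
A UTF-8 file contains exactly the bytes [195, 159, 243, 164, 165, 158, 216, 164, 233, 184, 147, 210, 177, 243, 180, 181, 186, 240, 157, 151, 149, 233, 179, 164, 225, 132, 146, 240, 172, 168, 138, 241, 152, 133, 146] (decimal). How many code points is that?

Byte at offset 0: 0xC3 = 11000011 → 2-byte char (#1). Advance 2.
Byte at offset 2: 0xF3 = 11110011 → 4-byte char (#2). Advance 4.
Byte at offset 6: 0xD8 = 11011000 → 2-byte char (#3). Advance 2.
Byte at offset 8: 0xE9 = 11101001 → 3-byte char (#4). Advance 3.
Byte at offset 11: 0xD2 = 11010010 → 2-byte char (#5). Advance 2.
Byte at offset 13: 0xF3 = 11110011 → 4-byte char (#6). Advance 4.
Byte at offset 17: 0xF0 = 11110000 → 4-byte char (#7). Advance 4.
Byte at offset 21: 0xE9 = 11101001 → 3-byte char (#8). Advance 3.
Byte at offset 24: 0xE1 = 11100001 → 3-byte char (#9). Advance 3.
Byte at offset 27: 0xF0 = 11110000 → 4-byte char (#10). Advance 4.
Byte at offset 31: 0xF1 = 11110001 → 4-byte char (#11). Advance 4.
Reached end at offset 35 after 11 code points.

11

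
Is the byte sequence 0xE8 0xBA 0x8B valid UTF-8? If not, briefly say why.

valid

Leading byte 0xE8 = 11101000 → 3-byte form.
Continuation bytes 0xBA=10111010, 0x8B=10001011 all match 10xxxxxx.
Decoded value 0x8E8B is ≥ 0x800 (shortest form) and not a surrogate.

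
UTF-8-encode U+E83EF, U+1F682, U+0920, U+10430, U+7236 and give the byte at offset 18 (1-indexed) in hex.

1-indexed offset 18 is 0-indexed offset 17.
U+E83EF → 4-byte form F3 A8 8F AF at offsets 0–3.
U+1F682 → 4-byte form F0 9F 9A 82 at offsets 4–7.
U+0920 → 3-byte form E0 A4 A0 at offsets 8–10.
U+10430 → 4-byte form F0 90 90 B0 at offsets 11–14.
U+7236 → 3-byte form E7 88 B6 at offsets 15–17.
Offset 17 falls in char 5's range; it's byte 3 of E7 88 B6 = 0xB6.

0xB6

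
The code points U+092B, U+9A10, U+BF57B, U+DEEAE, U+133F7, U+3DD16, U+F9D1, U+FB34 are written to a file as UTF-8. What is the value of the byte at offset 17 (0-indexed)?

0xB7

U+092B → 3-byte form E0 A4 AB at offsets 0–2.
U+9A10 → 3-byte form E9 A8 90 at offsets 3–5.
U+BF57B → 4-byte form F2 BF 95 BB at offsets 6–9.
U+DEEAE → 4-byte form F3 9E BA AE at offsets 10–13.
U+133F7 → 4-byte form F0 93 8F B7 at offsets 14–17.
Offset 17 falls in char 5's range; it's byte 4 of F0 93 8F B7 = 0xB7.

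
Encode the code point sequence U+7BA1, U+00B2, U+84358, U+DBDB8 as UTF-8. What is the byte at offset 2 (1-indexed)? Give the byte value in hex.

1-indexed offset 2 is 0-indexed offset 1.
U+7BA1 → 3-byte form E7 AE A1 at offsets 0–2.
Offset 1 falls in char 1's range; it's byte 2 of E7 AE A1 = 0xAE.

0xAE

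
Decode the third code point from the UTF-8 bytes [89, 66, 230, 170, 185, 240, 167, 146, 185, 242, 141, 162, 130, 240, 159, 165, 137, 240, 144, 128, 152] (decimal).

U+6AB9

Offset 0: leading byte 0x59 = 01011001 → 1-byte char #1 = 59.
Offset 1: leading byte 0x42 = 01000010 → 1-byte char #2 = 42.
Offset 2: leading byte 0xE6 = 11100110 → 3-byte char #3 = E6 AA B9.
Leading byte 0xE6 = 11100110 matches 1110xxxx → 3-byte sequence.
Byte 1: 0xE6 = 11100110, payload 0110 (4 bits).
Byte 2: 0xAA = 10101010 (10xxxxxx ✓), payload 101010.
Byte 3: 0xB9 = 10111001 (10xxxxxx ✓), payload 111001.
Concatenate: 0110101010111001 = 0x6AB9 (16 bits → U+6AB9).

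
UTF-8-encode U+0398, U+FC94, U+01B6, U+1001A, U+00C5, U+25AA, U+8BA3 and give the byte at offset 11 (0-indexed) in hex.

U+0398 → 2-byte form CE 98 at offsets 0–1.
U+FC94 → 3-byte form EF B2 94 at offsets 2–4.
U+01B6 → 2-byte form C6 B6 at offsets 5–6.
U+1001A → 4-byte form F0 90 80 9A at offsets 7–10.
U+00C5 → 2-byte form C3 85 at offsets 11–12.
Offset 11 falls in char 5's range; it's byte 1 of C3 85 = 0xC3.

0xC3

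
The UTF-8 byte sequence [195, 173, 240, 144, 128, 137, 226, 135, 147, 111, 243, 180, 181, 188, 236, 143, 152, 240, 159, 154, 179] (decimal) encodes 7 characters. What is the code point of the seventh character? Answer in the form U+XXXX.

Offset 0: leading byte 0xC3 = 11000011 → 2-byte char #1 = C3 AD.
Offset 2: leading byte 0xF0 = 11110000 → 4-byte char #2 = F0 90 80 89.
Offset 6: leading byte 0xE2 = 11100010 → 3-byte char #3 = E2 87 93.
Offset 9: leading byte 0x6F = 01101111 → 1-byte char #4 = 6F.
Offset 10: leading byte 0xF3 = 11110011 → 4-byte char #5 = F3 B4 B5 BC.
Offset 14: leading byte 0xEC = 11101100 → 3-byte char #6 = EC 8F 98.
Offset 17: leading byte 0xF0 = 11110000 → 4-byte char #7 = F0 9F 9A B3.
Leading byte 0xF0 = 11110000 matches 11110xxx → 4-byte sequence.
Byte 1: 0xF0 = 11110000, payload 000 (3 bits).
Byte 2: 0x9F = 10011111 (10xxxxxx ✓), payload 011111.
Byte 3: 0x9A = 10011010 (10xxxxxx ✓), payload 011010.
Byte 4: 0xB3 = 10110011 (10xxxxxx ✓), payload 110011.
Concatenate: 000011111011010110011 = 0x1F6B3 (21 bits → U+1F6B3).

U+1F6B3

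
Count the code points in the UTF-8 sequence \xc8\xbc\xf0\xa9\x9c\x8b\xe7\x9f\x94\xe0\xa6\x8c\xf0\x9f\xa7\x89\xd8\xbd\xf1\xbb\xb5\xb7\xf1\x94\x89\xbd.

Byte at offset 0: 0xC8 = 11001000 → 2-byte char (#1). Advance 2.
Byte at offset 2: 0xF0 = 11110000 → 4-byte char (#2). Advance 4.
Byte at offset 6: 0xE7 = 11100111 → 3-byte char (#3). Advance 3.
Byte at offset 9: 0xE0 = 11100000 → 3-byte char (#4). Advance 3.
Byte at offset 12: 0xF0 = 11110000 → 4-byte char (#5). Advance 4.
Byte at offset 16: 0xD8 = 11011000 → 2-byte char (#6). Advance 2.
Byte at offset 18: 0xF1 = 11110001 → 4-byte char (#7). Advance 4.
Byte at offset 22: 0xF1 = 11110001 → 4-byte char (#8). Advance 4.
Reached end at offset 26 after 8 code points.

8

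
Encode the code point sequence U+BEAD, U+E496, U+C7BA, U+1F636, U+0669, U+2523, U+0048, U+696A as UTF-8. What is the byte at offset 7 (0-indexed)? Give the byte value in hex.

0x9E

U+BEAD → 3-byte form EB BA AD at offsets 0–2.
U+E496 → 3-byte form EE 92 96 at offsets 3–5.
U+C7BA → 3-byte form EC 9E BA at offsets 6–8.
Offset 7 falls in char 3's range; it's byte 2 of EC 9E BA = 0x9E.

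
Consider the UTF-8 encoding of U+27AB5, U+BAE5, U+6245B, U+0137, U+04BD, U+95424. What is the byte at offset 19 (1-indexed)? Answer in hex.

0xA4

1-indexed offset 19 is 0-indexed offset 18.
U+27AB5 → 4-byte form F0 A7 AA B5 at offsets 0–3.
U+BAE5 → 3-byte form EB AB A5 at offsets 4–6.
U+6245B → 4-byte form F1 A2 91 9B at offsets 7–10.
U+0137 → 2-byte form C4 B7 at offsets 11–12.
U+04BD → 2-byte form D2 BD at offsets 13–14.
U+95424 → 4-byte form F2 95 90 A4 at offsets 15–18.
Offset 18 falls in char 6's range; it's byte 4 of F2 95 90 A4 = 0xA4.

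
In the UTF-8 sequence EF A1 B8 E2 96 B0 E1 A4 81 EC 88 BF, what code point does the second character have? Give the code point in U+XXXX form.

Offset 0: leading byte 0xEF = 11101111 → 3-byte char #1 = EF A1 B8.
Offset 3: leading byte 0xE2 = 11100010 → 3-byte char #2 = E2 96 B0.
Leading byte 0xE2 = 11100010 matches 1110xxxx → 3-byte sequence.
Byte 1: 0xE2 = 11100010, payload 0010 (4 bits).
Byte 2: 0x96 = 10010110 (10xxxxxx ✓), payload 010110.
Byte 3: 0xB0 = 10110000 (10xxxxxx ✓), payload 110000.
Concatenate: 0010010110110000 = 0x25B0 (16 bits → U+25B0).

U+25B0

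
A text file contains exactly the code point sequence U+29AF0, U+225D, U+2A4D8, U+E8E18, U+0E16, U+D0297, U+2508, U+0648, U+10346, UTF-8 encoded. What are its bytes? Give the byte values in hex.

U+29AF0: 4-byte form → F0 A9 AB B0.
U+225D: 3-byte form → E2 89 9D.
U+2A4D8: 4-byte form → F0 AA 93 98.
U+E8E18: 4-byte form → F3 A8 B8 98.
U+0E16: 3-byte form → E0 B8 96.
U+D0297: 4-byte form → F3 90 8A 97.
U+2508: 3-byte form → E2 94 88.
U+0648: 2-byte form → D9 88.
U+10346: 4-byte form → F0 90 8D 86.
Concatenated (31 bytes): F0 A9 AB B0 E2 89 9D F0 AA 93 98 F3 A8 B8 98 E0 B8 96 F3 90 8A 97 E2 94 88 D9 88 F0 90 8D 86.

F0 A9 AB B0 E2 89 9D F0 AA 93 98 F3 A8 B8 98 E0 B8 96 F3 90 8A 97 E2 94 88 D9 88 F0 90 8D 86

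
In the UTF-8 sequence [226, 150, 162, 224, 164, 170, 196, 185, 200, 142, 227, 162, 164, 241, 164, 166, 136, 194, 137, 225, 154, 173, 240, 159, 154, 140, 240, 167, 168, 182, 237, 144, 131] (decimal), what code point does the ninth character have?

Offset 0: leading byte 0xE2 = 11100010 → 3-byte char #1 = E2 96 A2.
Offset 3: leading byte 0xE0 = 11100000 → 3-byte char #2 = E0 A4 AA.
Offset 6: leading byte 0xC4 = 11000100 → 2-byte char #3 = C4 B9.
Offset 8: leading byte 0xC8 = 11001000 → 2-byte char #4 = C8 8E.
Offset 10: leading byte 0xE3 = 11100011 → 3-byte char #5 = E3 A2 A4.
Offset 13: leading byte 0xF1 = 11110001 → 4-byte char #6 = F1 A4 A6 88.
Offset 17: leading byte 0xC2 = 11000010 → 2-byte char #7 = C2 89.
Offset 19: leading byte 0xE1 = 11100001 → 3-byte char #8 = E1 9A AD.
Offset 22: leading byte 0xF0 = 11110000 → 4-byte char #9 = F0 9F 9A 8C.
Leading byte 0xF0 = 11110000 matches 11110xxx → 4-byte sequence.
Byte 1: 0xF0 = 11110000, payload 000 (3 bits).
Byte 2: 0x9F = 10011111 (10xxxxxx ✓), payload 011111.
Byte 3: 0x9A = 10011010 (10xxxxxx ✓), payload 011010.
Byte 4: 0x8C = 10001100 (10xxxxxx ✓), payload 001100.
Concatenate: 000011111011010001100 = 0x1F68C (21 bits → U+1F68C).

U+1F68C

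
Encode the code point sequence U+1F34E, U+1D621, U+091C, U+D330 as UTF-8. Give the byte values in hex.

F0 9F 8D 8E F0 9D 98 A1 E0 A4 9C ED 8C B0

U+1F34E: 4-byte form → F0 9F 8D 8E.
U+1D621: 4-byte form → F0 9D 98 A1.
U+091C: 3-byte form → E0 A4 9C.
U+D330: 3-byte form → ED 8C B0.
Concatenated (14 bytes): F0 9F 8D 8E F0 9D 98 A1 E0 A4 9C ED 8C B0.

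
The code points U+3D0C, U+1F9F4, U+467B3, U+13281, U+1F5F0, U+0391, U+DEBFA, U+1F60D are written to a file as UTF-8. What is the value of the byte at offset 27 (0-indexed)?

0x98

U+3D0C → 3-byte form E3 B4 8C at offsets 0–2.
U+1F9F4 → 4-byte form F0 9F A7 B4 at offsets 3–6.
U+467B3 → 4-byte form F1 86 9E B3 at offsets 7–10.
U+13281 → 4-byte form F0 93 8A 81 at offsets 11–14.
U+1F5F0 → 4-byte form F0 9F 97 B0 at offsets 15–18.
U+0391 → 2-byte form CE 91 at offsets 19–20.
U+DEBFA → 4-byte form F3 9E AF BA at offsets 21–24.
U+1F60D → 4-byte form F0 9F 98 8D at offsets 25–28.
Offset 27 falls in char 8's range; it's byte 3 of F0 9F 98 8D = 0x98.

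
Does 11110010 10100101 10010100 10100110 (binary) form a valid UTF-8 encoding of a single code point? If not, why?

Leading byte 0xF2 = 11110010 → 4-byte form.
Continuation bytes 0xA5=10100101, 0x94=10010100, 0xA6=10100110 all match 10xxxxxx.
Decoded value 0xA5526 is ≥ 0x10000 (shortest form) and not a surrogate.

valid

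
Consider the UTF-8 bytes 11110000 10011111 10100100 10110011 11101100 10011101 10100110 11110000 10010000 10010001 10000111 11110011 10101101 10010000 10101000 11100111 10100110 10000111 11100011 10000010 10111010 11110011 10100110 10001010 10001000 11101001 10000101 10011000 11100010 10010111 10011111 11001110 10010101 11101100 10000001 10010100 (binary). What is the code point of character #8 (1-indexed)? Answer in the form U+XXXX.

Offset 0: leading byte 0xF0 = 11110000 → 4-byte char #1 = F0 9F A4 B3.
Offset 4: leading byte 0xEC = 11101100 → 3-byte char #2 = EC 9D A6.
Offset 7: leading byte 0xF0 = 11110000 → 4-byte char #3 = F0 90 91 87.
Offset 11: leading byte 0xF3 = 11110011 → 4-byte char #4 = F3 AD 90 A8.
Offset 15: leading byte 0xE7 = 11100111 → 3-byte char #5 = E7 A6 87.
Offset 18: leading byte 0xE3 = 11100011 → 3-byte char #6 = E3 82 BA.
Offset 21: leading byte 0xF3 = 11110011 → 4-byte char #7 = F3 A6 8A 88.
Offset 25: leading byte 0xE9 = 11101001 → 3-byte char #8 = E9 85 98.
Leading byte 0xE9 = 11101001 matches 1110xxxx → 3-byte sequence.
Byte 1: 0xE9 = 11101001, payload 1001 (4 bits).
Byte 2: 0x85 = 10000101 (10xxxxxx ✓), payload 000101.
Byte 3: 0x98 = 10011000 (10xxxxxx ✓), payload 011000.
Concatenate: 1001000101011000 = 0x9158 (16 bits → U+9158).

U+9158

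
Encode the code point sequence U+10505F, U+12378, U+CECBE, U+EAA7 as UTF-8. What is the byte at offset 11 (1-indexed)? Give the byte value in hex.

0xB2

1-indexed offset 11 is 0-indexed offset 10.
U+10505F → 4-byte form F4 85 81 9F at offsets 0–3.
U+12378 → 4-byte form F0 92 8D B8 at offsets 4–7.
U+CECBE → 4-byte form F3 8E B2 BE at offsets 8–11.
Offset 10 falls in char 3's range; it's byte 3 of F3 8E B2 BE = 0xB2.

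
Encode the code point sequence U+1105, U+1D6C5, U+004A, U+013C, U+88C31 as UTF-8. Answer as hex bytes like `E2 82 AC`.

E1 84 85 F0 9D 9B 85 4A C4 BC F2 88 B0 B1

U+1105: 3-byte form → E1 84 85.
U+1D6C5: 4-byte form → F0 9D 9B 85.
U+004A: 1-byte form → 4A.
U+013C: 2-byte form → C4 BC.
U+88C31: 4-byte form → F2 88 B0 B1.
Concatenated (14 bytes): E1 84 85 F0 9D 9B 85 4A C4 BC F2 88 B0 B1.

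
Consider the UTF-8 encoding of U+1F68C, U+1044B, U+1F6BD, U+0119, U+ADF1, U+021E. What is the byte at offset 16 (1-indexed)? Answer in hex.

0xB7

1-indexed offset 16 is 0-indexed offset 15.
U+1F68C → 4-byte form F0 9F 9A 8C at offsets 0–3.
U+1044B → 4-byte form F0 90 91 8B at offsets 4–7.
U+1F6BD → 4-byte form F0 9F 9A BD at offsets 8–11.
U+0119 → 2-byte form C4 99 at offsets 12–13.
U+ADF1 → 3-byte form EA B7 B1 at offsets 14–16.
Offset 15 falls in char 5's range; it's byte 2 of EA B7 B1 = 0xB7.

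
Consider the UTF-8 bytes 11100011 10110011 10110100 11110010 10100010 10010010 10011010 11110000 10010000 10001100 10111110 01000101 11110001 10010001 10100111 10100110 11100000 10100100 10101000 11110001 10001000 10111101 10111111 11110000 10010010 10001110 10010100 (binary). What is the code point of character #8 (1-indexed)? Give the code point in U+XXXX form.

Offset 0: leading byte 0xE3 = 11100011 → 3-byte char #1 = E3 B3 B4.
Offset 3: leading byte 0xF2 = 11110010 → 4-byte char #2 = F2 A2 92 9A.
Offset 7: leading byte 0xF0 = 11110000 → 4-byte char #3 = F0 90 8C BE.
Offset 11: leading byte 0x45 = 01000101 → 1-byte char #4 = 45.
Offset 12: leading byte 0xF1 = 11110001 → 4-byte char #5 = F1 91 A7 A6.
Offset 16: leading byte 0xE0 = 11100000 → 3-byte char #6 = E0 A4 A8.
Offset 19: leading byte 0xF1 = 11110001 → 4-byte char #7 = F1 88 BD BF.
Offset 23: leading byte 0xF0 = 11110000 → 4-byte char #8 = F0 92 8E 94.
Leading byte 0xF0 = 11110000 matches 11110xxx → 4-byte sequence.
Byte 1: 0xF0 = 11110000, payload 000 (3 bits).
Byte 2: 0x92 = 10010010 (10xxxxxx ✓), payload 010010.
Byte 3: 0x8E = 10001110 (10xxxxxx ✓), payload 001110.
Byte 4: 0x94 = 10010100 (10xxxxxx ✓), payload 010100.
Concatenate: 000010010001110010100 = 0x12394 (21 bits → U+12394).

U+12394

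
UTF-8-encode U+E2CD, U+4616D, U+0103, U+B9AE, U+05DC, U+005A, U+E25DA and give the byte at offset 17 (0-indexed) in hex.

0x97

U+E2CD → 3-byte form EE 8B 8D at offsets 0–2.
U+4616D → 4-byte form F1 86 85 AD at offsets 3–6.
U+0103 → 2-byte form C4 83 at offsets 7–8.
U+B9AE → 3-byte form EB A6 AE at offsets 9–11.
U+05DC → 2-byte form D7 9C at offsets 12–13.
U+005A → 1-byte form 5A at offsets 14–14.
U+E25DA → 4-byte form F3 A2 97 9A at offsets 15–18.
Offset 17 falls in char 7's range; it's byte 3 of F3 A2 97 9A = 0x97.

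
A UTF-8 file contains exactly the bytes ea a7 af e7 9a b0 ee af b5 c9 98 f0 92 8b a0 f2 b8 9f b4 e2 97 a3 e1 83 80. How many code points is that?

8

Byte at offset 0: 0xEA = 11101010 → 3-byte char (#1). Advance 3.
Byte at offset 3: 0xE7 = 11100111 → 3-byte char (#2). Advance 3.
Byte at offset 6: 0xEE = 11101110 → 3-byte char (#3). Advance 3.
Byte at offset 9: 0xC9 = 11001001 → 2-byte char (#4). Advance 2.
Byte at offset 11: 0xF0 = 11110000 → 4-byte char (#5). Advance 4.
Byte at offset 15: 0xF2 = 11110010 → 4-byte char (#6). Advance 4.
Byte at offset 19: 0xE2 = 11100010 → 3-byte char (#7). Advance 3.
Byte at offset 22: 0xE1 = 11100001 → 3-byte char (#8). Advance 3.
Reached end at offset 25 after 8 code points.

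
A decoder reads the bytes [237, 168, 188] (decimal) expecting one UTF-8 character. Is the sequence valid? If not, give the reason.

Structurally a 3-byte sequence; payload = 0xDA3C.
But 0xDA3C is in U+D800–U+DFFF, the surrogate range. Surrogates are not Unicode scalar values and are forbidden in UTF-8.

invalid (encodes a surrogate (U+D800–U+DFFF))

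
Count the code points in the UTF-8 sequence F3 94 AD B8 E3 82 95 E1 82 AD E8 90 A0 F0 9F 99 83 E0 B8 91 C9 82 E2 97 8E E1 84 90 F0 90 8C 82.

10

Byte at offset 0: 0xF3 = 11110011 → 4-byte char (#1). Advance 4.
Byte at offset 4: 0xE3 = 11100011 → 3-byte char (#2). Advance 3.
Byte at offset 7: 0xE1 = 11100001 → 3-byte char (#3). Advance 3.
Byte at offset 10: 0xE8 = 11101000 → 3-byte char (#4). Advance 3.
Byte at offset 13: 0xF0 = 11110000 → 4-byte char (#5). Advance 4.
Byte at offset 17: 0xE0 = 11100000 → 3-byte char (#6). Advance 3.
Byte at offset 20: 0xC9 = 11001001 → 2-byte char (#7). Advance 2.
Byte at offset 22: 0xE2 = 11100010 → 3-byte char (#8). Advance 3.
Byte at offset 25: 0xE1 = 11100001 → 3-byte char (#9). Advance 3.
Byte at offset 28: 0xF0 = 11110000 → 4-byte char (#10). Advance 4.
Reached end at offset 32 after 10 code points.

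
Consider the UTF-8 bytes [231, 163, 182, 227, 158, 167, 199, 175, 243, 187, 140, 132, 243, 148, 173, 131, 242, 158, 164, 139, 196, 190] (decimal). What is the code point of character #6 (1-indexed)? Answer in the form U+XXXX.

Offset 0: leading byte 0xE7 = 11100111 → 3-byte char #1 = E7 A3 B6.
Offset 3: leading byte 0xE3 = 11100011 → 3-byte char #2 = E3 9E A7.
Offset 6: leading byte 0xC7 = 11000111 → 2-byte char #3 = C7 AF.
Offset 8: leading byte 0xF3 = 11110011 → 4-byte char #4 = F3 BB 8C 84.
Offset 12: leading byte 0xF3 = 11110011 → 4-byte char #5 = F3 94 AD 83.
Offset 16: leading byte 0xF2 = 11110010 → 4-byte char #6 = F2 9E A4 8B.
Leading byte 0xF2 = 11110010 matches 11110xxx → 4-byte sequence.
Byte 1: 0xF2 = 11110010, payload 010 (3 bits).
Byte 2: 0x9E = 10011110 (10xxxxxx ✓), payload 011110.
Byte 3: 0xA4 = 10100100 (10xxxxxx ✓), payload 100100.
Byte 4: 0x8B = 10001011 (10xxxxxx ✓), payload 001011.
Concatenate: 010011110100100001011 = 0x9E90B (21 bits → U+9E90B).

U+9E90B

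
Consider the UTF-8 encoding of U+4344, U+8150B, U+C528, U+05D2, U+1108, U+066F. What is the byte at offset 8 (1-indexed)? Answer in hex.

1-indexed offset 8 is 0-indexed offset 7.
U+4344 → 3-byte form E4 8D 84 at offsets 0–2.
U+8150B → 4-byte form F2 81 94 8B at offsets 3–6.
U+C528 → 3-byte form EC 94 A8 at offsets 7–9.
Offset 7 falls in char 3's range; it's byte 1 of EC 94 A8 = 0xEC.

0xEC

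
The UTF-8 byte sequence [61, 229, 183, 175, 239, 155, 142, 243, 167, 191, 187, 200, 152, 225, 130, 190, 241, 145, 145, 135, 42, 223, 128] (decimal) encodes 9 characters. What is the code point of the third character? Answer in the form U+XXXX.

Offset 0: leading byte 0x3D = 00111101 → 1-byte char #1 = 3D.
Offset 1: leading byte 0xE5 = 11100101 → 3-byte char #2 = E5 B7 AF.
Offset 4: leading byte 0xEF = 11101111 → 3-byte char #3 = EF 9B 8E.
Leading byte 0xEF = 11101111 matches 1110xxxx → 3-byte sequence.
Byte 1: 0xEF = 11101111, payload 1111 (4 bits).
Byte 2: 0x9B = 10011011 (10xxxxxx ✓), payload 011011.
Byte 3: 0x8E = 10001110 (10xxxxxx ✓), payload 001110.
Concatenate: 1111011011001110 = 0xF6CE (16 bits → U+F6CE).

U+F6CE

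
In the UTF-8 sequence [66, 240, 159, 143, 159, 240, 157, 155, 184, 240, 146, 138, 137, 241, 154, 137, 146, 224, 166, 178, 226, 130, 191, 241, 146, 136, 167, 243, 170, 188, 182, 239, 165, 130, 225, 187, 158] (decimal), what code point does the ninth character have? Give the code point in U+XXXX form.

Offset 0: leading byte 0x42 = 01000010 → 1-byte char #1 = 42.
Offset 1: leading byte 0xF0 = 11110000 → 4-byte char #2 = F0 9F 8F 9F.
Offset 5: leading byte 0xF0 = 11110000 → 4-byte char #3 = F0 9D 9B B8.
Offset 9: leading byte 0xF0 = 11110000 → 4-byte char #4 = F0 92 8A 89.
Offset 13: leading byte 0xF1 = 11110001 → 4-byte char #5 = F1 9A 89 92.
Offset 17: leading byte 0xE0 = 11100000 → 3-byte char #6 = E0 A6 B2.
Offset 20: leading byte 0xE2 = 11100010 → 3-byte char #7 = E2 82 BF.
Offset 23: leading byte 0xF1 = 11110001 → 4-byte char #8 = F1 92 88 A7.
Offset 27: leading byte 0xF3 = 11110011 → 4-byte char #9 = F3 AA BC B6.
Leading byte 0xF3 = 11110011 matches 11110xxx → 4-byte sequence.
Byte 1: 0xF3 = 11110011, payload 011 (3 bits).
Byte 2: 0xAA = 10101010 (10xxxxxx ✓), payload 101010.
Byte 3: 0xBC = 10111100 (10xxxxxx ✓), payload 111100.
Byte 4: 0xB6 = 10110110 (10xxxxxx ✓), payload 110110.
Concatenate: 011101010111100110110 = 0xEAF36 (21 bits → U+EAF36).

U+EAF36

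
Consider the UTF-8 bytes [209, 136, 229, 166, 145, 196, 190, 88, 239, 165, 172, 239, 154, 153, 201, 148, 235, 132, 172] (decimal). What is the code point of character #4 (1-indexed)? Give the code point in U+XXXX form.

U+0058

Offset 0: leading byte 0xD1 = 11010001 → 2-byte char #1 = D1 88.
Offset 2: leading byte 0xE5 = 11100101 → 3-byte char #2 = E5 A6 91.
Offset 5: leading byte 0xC4 = 11000100 → 2-byte char #3 = C4 BE.
Offset 7: leading byte 0x58 = 01011000 → 1-byte char #4 = 58.
Leading byte 0x58 = 01011000 matches 0xxxxxxx → 1-byte sequence.
Byte 1: 0x58 = 01011000, payload 1011000 (7 bits).
Concatenate: 1011000 = 0x58 (7 bits → U+0058).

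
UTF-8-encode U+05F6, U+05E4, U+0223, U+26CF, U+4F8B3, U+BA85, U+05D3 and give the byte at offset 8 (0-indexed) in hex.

U+05F6 → 2-byte form D7 B6 at offsets 0–1.
U+05E4 → 2-byte form D7 A4 at offsets 2–3.
U+0223 → 2-byte form C8 A3 at offsets 4–5.
U+26CF → 3-byte form E2 9B 8F at offsets 6–8.
Offset 8 falls in char 4's range; it's byte 3 of E2 9B 8F = 0x8F.

0x8F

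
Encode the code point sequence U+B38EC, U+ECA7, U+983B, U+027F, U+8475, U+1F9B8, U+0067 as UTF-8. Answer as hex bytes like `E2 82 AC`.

U+B38EC: 4-byte form → F2 B3 A3 AC.
U+ECA7: 3-byte form → EE B2 A7.
U+983B: 3-byte form → E9 A0 BB.
U+027F: 2-byte form → C9 BF.
U+8475: 3-byte form → E8 91 B5.
U+1F9B8: 4-byte form → F0 9F A6 B8.
U+0067: 1-byte form → 67.
Concatenated (20 bytes): F2 B3 A3 AC EE B2 A7 E9 A0 BB C9 BF E8 91 B5 F0 9F A6 B8 67.

F2 B3 A3 AC EE B2 A7 E9 A0 BB C9 BF E8 91 B5 F0 9F A6 B8 67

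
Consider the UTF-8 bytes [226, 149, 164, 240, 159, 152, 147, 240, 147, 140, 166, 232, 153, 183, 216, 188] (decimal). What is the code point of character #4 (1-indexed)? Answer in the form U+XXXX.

Offset 0: leading byte 0xE2 = 11100010 → 3-byte char #1 = E2 95 A4.
Offset 3: leading byte 0xF0 = 11110000 → 4-byte char #2 = F0 9F 98 93.
Offset 7: leading byte 0xF0 = 11110000 → 4-byte char #3 = F0 93 8C A6.
Offset 11: leading byte 0xE8 = 11101000 → 3-byte char #4 = E8 99 B7.
Leading byte 0xE8 = 11101000 matches 1110xxxx → 3-byte sequence.
Byte 1: 0xE8 = 11101000, payload 1000 (4 bits).
Byte 2: 0x99 = 10011001 (10xxxxxx ✓), payload 011001.
Byte 3: 0xB7 = 10110111 (10xxxxxx ✓), payload 110111.
Concatenate: 1000011001110111 = 0x8677 (16 bits → U+8677).

U+8677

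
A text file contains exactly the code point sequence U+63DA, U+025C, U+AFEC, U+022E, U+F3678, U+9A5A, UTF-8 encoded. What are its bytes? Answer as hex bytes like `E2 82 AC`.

U+63DA: 3-byte form → E6 8F 9A.
U+025C: 2-byte form → C9 9C.
U+AFEC: 3-byte form → EA BF AC.
U+022E: 2-byte form → C8 AE.
U+F3678: 4-byte form → F3 B3 99 B8.
U+9A5A: 3-byte form → E9 A9 9A.
Concatenated (17 bytes): E6 8F 9A C9 9C EA BF AC C8 AE F3 B3 99 B8 E9 A9 9A.

E6 8F 9A C9 9C EA BF AC C8 AE F3 B3 99 B8 E9 A9 9A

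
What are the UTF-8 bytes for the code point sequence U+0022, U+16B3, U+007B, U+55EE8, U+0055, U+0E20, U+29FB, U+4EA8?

22 E1 9A B3 7B F1 95 BB A8 55 E0 B8 A0 E2 A7 BB E4 BA A8

U+0022: 1-byte form → 22.
U+16B3: 3-byte form → E1 9A B3.
U+007B: 1-byte form → 7B.
U+55EE8: 4-byte form → F1 95 BB A8.
U+0055: 1-byte form → 55.
U+0E20: 3-byte form → E0 B8 A0.
U+29FB: 3-byte form → E2 A7 BB.
U+4EA8: 3-byte form → E4 BA A8.
Concatenated (19 bytes): 22 E1 9A B3 7B F1 95 BB A8 55 E0 B8 A0 E2 A7 BB E4 BA A8.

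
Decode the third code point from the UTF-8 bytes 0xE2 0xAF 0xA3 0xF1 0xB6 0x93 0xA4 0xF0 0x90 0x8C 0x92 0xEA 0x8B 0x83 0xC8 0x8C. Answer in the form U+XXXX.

U+10312

Offset 0: leading byte 0xE2 = 11100010 → 3-byte char #1 = E2 AF A3.
Offset 3: leading byte 0xF1 = 11110001 → 4-byte char #2 = F1 B6 93 A4.
Offset 7: leading byte 0xF0 = 11110000 → 4-byte char #3 = F0 90 8C 92.
Leading byte 0xF0 = 11110000 matches 11110xxx → 4-byte sequence.
Byte 1: 0xF0 = 11110000, payload 000 (3 bits).
Byte 2: 0x90 = 10010000 (10xxxxxx ✓), payload 010000.
Byte 3: 0x8C = 10001100 (10xxxxxx ✓), payload 001100.
Byte 4: 0x92 = 10010010 (10xxxxxx ✓), payload 010010.
Concatenate: 000010000001100010010 = 0x10312 (21 bits → U+10312).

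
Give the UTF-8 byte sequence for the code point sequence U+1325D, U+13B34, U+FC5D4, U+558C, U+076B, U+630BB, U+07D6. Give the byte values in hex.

U+1325D: 4-byte form → F0 93 89 9D.
U+13B34: 4-byte form → F0 93 AC B4.
U+FC5D4: 4-byte form → F3 BC 97 94.
U+558C: 3-byte form → E5 96 8C.
U+076B: 2-byte form → DD AB.
U+630BB: 4-byte form → F1 A3 82 BB.
U+07D6: 2-byte form → DF 96.
Concatenated (23 bytes): F0 93 89 9D F0 93 AC B4 F3 BC 97 94 E5 96 8C DD AB F1 A3 82 BB DF 96.

F0 93 89 9D F0 93 AC B4 F3 BC 97 94 E5 96 8C DD AB F1 A3 82 BB DF 96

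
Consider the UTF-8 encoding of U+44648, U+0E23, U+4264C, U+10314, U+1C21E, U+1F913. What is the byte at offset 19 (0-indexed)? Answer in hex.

U+44648 → 4-byte form F1 84 99 88 at offsets 0–3.
U+0E23 → 3-byte form E0 B8 A3 at offsets 4–6.
U+4264C → 4-byte form F1 82 99 8C at offsets 7–10.
U+10314 → 4-byte form F0 90 8C 94 at offsets 11–14.
U+1C21E → 4-byte form F0 9C 88 9E at offsets 15–18.
U+1F913 → 4-byte form F0 9F A4 93 at offsets 19–22.
Offset 19 falls in char 6's range; it's byte 1 of F0 9F A4 93 = 0xF0.

0xF0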